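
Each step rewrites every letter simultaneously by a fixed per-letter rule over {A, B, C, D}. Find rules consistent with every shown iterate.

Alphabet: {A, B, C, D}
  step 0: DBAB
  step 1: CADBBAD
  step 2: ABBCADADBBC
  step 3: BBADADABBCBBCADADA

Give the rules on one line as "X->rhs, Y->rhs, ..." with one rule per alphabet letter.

A->BB, B->AD, C->A, D->C

  step 2 ⇒ step 3: ABBCADADBBC ⇒ BB·AD·AD·A·BB·C·BB·C·AD·AD·A
    A ↦ BB
    B ↦ AD
    C ↦ A
    D ↦ C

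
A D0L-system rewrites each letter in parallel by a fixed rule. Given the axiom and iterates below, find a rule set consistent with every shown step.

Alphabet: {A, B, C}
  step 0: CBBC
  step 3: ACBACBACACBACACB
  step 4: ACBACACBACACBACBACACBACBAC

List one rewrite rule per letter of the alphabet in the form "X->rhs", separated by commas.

A->AC, B->AC, C->B

  step 3 ⇒ step 4: ACBACBACACBACACB ⇒ AC·B·AC·AC·B·AC·AC·B·AC·B·AC·AC·B·AC·B·AC
    A ↦ AC
    B ↦ AC
    C ↦ B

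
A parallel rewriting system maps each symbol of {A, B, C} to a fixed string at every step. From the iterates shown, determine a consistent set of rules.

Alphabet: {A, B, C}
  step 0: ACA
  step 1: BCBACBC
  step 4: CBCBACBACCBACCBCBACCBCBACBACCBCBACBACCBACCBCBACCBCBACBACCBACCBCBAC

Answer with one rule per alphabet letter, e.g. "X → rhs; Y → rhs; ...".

  step 0 ⇒ step 1: ACA ⇒ BC·BAC·BC
    A ↦ BC
    C ↦ BAC
    B ↦ C  (constrained at step 1)

A->BC, B->C, C->BAC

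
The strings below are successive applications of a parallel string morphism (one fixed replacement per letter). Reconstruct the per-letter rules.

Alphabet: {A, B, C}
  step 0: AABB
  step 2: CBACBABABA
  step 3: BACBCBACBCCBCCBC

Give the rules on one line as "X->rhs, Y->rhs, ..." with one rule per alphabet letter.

A->BC, B->C, C->BA

  step 2 ⇒ step 3: CBACBABABA ⇒ BA·C·BC·BA·C·BC·C·BC·C·BC
    A ↦ BC
    B ↦ C
    C ↦ BA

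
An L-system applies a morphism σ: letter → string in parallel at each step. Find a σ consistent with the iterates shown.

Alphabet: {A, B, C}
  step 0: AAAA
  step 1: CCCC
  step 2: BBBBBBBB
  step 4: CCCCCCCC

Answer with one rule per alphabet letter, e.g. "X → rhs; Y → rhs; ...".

  step 1 ⇒ step 2: CCCC ⇒ BB·BB·BB·BB
    C ↦ BB
  step 0 ⇒ step 1: AAAA ⇒ C·C·C·C
    A ↦ C
    B ↦ A  (constrained at step 2)

A->C, B->A, C->BB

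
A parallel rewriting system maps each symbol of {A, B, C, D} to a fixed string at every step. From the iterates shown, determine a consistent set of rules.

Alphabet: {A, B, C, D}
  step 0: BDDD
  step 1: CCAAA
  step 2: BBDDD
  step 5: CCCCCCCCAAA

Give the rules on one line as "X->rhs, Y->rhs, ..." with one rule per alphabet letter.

  step 1 ⇒ step 2: CCAAA ⇒ B·B·D·D·D
    A ↦ D
    C ↦ B
  step 0 ⇒ step 1: BDDD ⇒ CC·A·A·A
    B ↦ CC
  step 0 ⇒ step 1: BDDD ⇒ CC·A·A·A
    D ↦ A

A->D, B->CC, C->B, D->A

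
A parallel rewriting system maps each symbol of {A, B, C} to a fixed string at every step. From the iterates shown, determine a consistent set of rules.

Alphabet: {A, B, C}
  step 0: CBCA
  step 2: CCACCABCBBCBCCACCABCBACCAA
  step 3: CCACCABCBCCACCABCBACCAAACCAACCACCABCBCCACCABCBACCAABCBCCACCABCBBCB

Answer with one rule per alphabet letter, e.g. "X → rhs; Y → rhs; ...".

  step 2 ⇒ step 3: CCACCABCBBCBCCACCABCBACCAA ⇒ CCA·CCA·BCB·CCA·CCA·BCB·A·CCA·A·A·CCA·A·CCA·CCA·BCB·CCA·CCA·BCB·A·CCA·A·BCB·CCA·CCA·BCB·BCB
    A ↦ BCB
    B ↦ A
    C ↦ CCA

A->BCB, B->A, C->CCA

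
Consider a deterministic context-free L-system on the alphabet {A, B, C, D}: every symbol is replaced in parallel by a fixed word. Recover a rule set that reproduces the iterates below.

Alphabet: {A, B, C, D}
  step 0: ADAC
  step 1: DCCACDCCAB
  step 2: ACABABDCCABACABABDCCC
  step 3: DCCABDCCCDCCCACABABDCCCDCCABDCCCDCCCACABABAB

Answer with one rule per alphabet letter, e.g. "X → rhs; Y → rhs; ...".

A->DCC, B->C, C->AB, D->AC

  step 2 ⇒ step 3: ACABABDCCABACABABDCCC ⇒ DCC·AB·DCC·C·DCC·C·AC·AB·AB·DCC·C·DCC·AB·DCC·C·DCC·C·AC·AB·AB·AB
    A ↦ DCC
    B ↦ C
    C ↦ AB
    D ↦ AC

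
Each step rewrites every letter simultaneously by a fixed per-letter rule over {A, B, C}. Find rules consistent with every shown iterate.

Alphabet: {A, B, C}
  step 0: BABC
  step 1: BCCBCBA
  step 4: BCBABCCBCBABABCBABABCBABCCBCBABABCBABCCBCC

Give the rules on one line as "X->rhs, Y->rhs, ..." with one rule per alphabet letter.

  step 0 ⇒ step 1: BABC ⇒ BC·C·BC·BA
    A ↦ C
    B ↦ BC
    C ↦ BA

A->C, B->BC, C->BA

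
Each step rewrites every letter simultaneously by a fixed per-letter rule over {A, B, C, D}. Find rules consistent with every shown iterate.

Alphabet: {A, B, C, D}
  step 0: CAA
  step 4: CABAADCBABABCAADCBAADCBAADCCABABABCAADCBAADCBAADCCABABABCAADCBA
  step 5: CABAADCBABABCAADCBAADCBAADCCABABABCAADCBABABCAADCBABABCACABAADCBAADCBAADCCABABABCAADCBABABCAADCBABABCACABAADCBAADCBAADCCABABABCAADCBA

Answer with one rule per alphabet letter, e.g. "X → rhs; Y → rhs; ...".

  step 4 ⇒ step 5: CABAADCBABABCAADCBAADCBAADCCABABABCAADCBAADCBAADCCABABABCAADCBA ⇒ CA·BA·ADC·BA·BA·B·CA·ADC·BA·ADC·BA·ADC·CA·BA·BA·B·CA·ADC·BA·BA·B·CA·ADC·BA·BA·B·CA·CA·BA·ADC·BA·ADC·BA·ADC·CA·BA·BA·B·CA·ADC·BA·BA·B·CA·ADC·BA·BA·B·CA·CA·BA·ADC·BA·ADC·BA·ADC·CA·BA·BA·B·CA·ADC·BA
    A ↦ BA
    B ↦ ADC
    C ↦ CA
    D ↦ B

A->BA, B->ADC, C->CA, D->B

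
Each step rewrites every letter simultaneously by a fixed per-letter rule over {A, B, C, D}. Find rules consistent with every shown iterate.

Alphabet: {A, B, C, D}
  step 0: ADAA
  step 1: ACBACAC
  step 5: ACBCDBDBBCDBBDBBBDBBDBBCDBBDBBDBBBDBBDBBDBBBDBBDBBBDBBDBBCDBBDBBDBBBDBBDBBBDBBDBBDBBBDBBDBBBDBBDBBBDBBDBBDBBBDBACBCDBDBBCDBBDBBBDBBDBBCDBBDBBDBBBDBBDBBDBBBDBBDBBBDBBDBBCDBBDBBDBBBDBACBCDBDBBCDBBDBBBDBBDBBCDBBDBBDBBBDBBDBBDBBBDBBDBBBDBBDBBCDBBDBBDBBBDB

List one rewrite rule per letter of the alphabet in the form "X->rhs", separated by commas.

A->AC, B->BDB, C->BCD, D->B

  step 0 ⇒ step 1: ADAA ⇒ AC·B·AC·AC
    A ↦ AC
    D ↦ B
    B ↦ BDB  (constrained at step 1)
    C ↦ BCD  (constrained at step 1)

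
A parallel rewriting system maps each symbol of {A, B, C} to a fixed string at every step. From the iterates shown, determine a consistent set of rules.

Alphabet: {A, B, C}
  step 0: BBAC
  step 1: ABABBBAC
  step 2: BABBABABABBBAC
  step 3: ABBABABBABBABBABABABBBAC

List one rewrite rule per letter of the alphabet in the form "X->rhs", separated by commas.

  step 2 ⇒ step 3: BABBABABABBBAC ⇒ AB·B·AB·AB·B·AB·B·AB·B·AB·AB·AB·B·BAC
    A ↦ B
    B ↦ AB
    C ↦ BAC

A->B, B->AB, C->BAC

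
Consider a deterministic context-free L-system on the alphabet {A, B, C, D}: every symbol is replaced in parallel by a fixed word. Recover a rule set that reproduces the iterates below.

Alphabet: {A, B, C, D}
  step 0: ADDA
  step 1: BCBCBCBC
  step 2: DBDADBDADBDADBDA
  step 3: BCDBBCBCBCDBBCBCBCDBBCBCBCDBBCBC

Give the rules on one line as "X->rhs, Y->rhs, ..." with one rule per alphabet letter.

  step 2 ⇒ step 3: DBDADBDADBDADBDA ⇒ BC·DB·BC·BC·BC·DB·BC·BC·BC·DB·BC·BC·BC·DB·BC·BC
    A ↦ BC
    B ↦ DB
    D ↦ BC
  step 1 ⇒ step 2: BCBCBCBC ⇒ DB·DA·DB·DA·DB·DA·DB·DA
    C ↦ DA

A->BC, B->DB, C->DA, D->BC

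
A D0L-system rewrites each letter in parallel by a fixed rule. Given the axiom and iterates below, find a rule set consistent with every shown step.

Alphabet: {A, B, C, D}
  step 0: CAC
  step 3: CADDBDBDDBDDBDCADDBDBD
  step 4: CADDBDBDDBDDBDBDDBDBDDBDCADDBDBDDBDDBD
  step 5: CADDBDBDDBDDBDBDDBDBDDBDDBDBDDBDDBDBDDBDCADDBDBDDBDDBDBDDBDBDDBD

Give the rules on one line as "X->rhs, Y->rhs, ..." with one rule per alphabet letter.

  step 4 ⇒ step 5: CADDBDBDDBDDBDBDDBDBDDBDCADDBDBDDBDDBD ⇒ CA·DD·BD·BD·D·BD·D·BD·BD·D·BD·BD·D·BD·D·BD·BD·D·BD·D·BD·BD·D·BD·CA·DD·BD·BD·D·BD·D·BD·BD·D·BD·BD·D·BD
    A ↦ DD
    B ↦ D
    C ↦ CA
    D ↦ BD

A->DD, B->D, C->CA, D->BD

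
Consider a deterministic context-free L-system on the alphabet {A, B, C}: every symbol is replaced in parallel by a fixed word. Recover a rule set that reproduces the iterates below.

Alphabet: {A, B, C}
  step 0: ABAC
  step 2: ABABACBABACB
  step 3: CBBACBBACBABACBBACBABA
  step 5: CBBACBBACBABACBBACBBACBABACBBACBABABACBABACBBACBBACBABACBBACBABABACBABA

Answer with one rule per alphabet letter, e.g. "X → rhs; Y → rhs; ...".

A->CB, B->BA, C->A

  step 2 ⇒ step 3: ABABACBABACB ⇒ CB·BA·CB·BA·CB·A·BA·CB·BA·CB·A·BA
    A ↦ CB
    B ↦ BA
    C ↦ A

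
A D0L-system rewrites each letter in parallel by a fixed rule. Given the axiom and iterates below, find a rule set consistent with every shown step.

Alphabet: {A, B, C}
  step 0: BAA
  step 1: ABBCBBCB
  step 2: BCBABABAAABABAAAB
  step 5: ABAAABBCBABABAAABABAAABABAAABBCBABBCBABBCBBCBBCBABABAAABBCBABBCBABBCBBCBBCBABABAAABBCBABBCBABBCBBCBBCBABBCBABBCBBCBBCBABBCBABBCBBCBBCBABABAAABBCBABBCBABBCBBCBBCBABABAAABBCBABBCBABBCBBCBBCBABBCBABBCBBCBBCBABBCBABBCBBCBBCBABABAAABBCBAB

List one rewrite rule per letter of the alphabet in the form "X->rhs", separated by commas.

  step 1 ⇒ step 2: ABBCBBCB ⇒ BCB·AB·AB·AA·AB·AB·AA·AB
    A ↦ BCB
    B ↦ AB
    C ↦ AA

A->BCB, B->AB, C->AA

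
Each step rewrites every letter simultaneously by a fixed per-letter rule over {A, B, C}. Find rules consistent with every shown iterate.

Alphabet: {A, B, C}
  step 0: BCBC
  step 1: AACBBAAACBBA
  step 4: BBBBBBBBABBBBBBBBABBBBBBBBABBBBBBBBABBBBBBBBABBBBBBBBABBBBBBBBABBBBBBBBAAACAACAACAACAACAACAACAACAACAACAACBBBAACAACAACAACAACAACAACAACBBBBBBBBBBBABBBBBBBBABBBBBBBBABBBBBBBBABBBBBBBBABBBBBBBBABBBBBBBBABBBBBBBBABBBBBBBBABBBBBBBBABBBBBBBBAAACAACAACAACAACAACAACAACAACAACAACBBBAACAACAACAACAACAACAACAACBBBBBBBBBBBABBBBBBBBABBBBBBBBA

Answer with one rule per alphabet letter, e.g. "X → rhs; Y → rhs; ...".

  step 0 ⇒ step 1: BCBC ⇒ AAC·BBA·AAC·BBA
    B ↦ AAC
    C ↦ BBA
    A ↦ BBB  (constrained at step 1)

A->BBB, B->AAC, C->BBA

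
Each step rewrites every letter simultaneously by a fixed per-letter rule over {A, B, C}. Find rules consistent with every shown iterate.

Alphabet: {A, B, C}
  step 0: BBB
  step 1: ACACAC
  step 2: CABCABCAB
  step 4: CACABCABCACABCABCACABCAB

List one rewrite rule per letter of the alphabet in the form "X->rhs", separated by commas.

A->C, B->AC, C->AB

  step 1 ⇒ step 2: ACACAC ⇒ C·AB·C·AB·C·AB
    A ↦ C
    C ↦ AB
  step 0 ⇒ step 1: BBB ⇒ AC·AC·AC
    B ↦ AC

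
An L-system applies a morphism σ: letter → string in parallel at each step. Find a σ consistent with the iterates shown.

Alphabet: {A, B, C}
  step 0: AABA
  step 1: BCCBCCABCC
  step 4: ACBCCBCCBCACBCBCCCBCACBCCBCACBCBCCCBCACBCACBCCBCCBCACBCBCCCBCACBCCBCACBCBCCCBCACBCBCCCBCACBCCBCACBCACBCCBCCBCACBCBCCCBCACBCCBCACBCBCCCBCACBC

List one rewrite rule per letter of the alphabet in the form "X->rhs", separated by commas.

  step 0 ⇒ step 1: AABA ⇒ BCC·BCC·A·BCC
    A ↦ BCC
    B ↦ A
    C ↦ CBC  (constrained at step 1)

A->BCC, B->A, C->CBC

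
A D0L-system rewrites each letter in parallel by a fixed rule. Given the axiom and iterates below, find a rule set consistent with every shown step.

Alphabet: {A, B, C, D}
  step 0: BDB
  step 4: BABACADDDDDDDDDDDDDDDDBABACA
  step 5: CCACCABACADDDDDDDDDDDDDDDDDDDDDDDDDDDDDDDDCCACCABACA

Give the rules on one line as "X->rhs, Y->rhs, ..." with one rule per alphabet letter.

A->CA, B->C, C->BA, D->DD

  step 4 ⇒ step 5: BABACADDDDDDDDDDDDDDDDBABACA ⇒ C·CA·C·CA·BA·CA·DD·DD·DD·DD·DD·DD·DD·DD·DD·DD·DD·DD·DD·DD·DD·DD·C·CA·C·CA·BA·CA
    A ↦ CA
    B ↦ C
    C ↦ BA
    D ↦ DD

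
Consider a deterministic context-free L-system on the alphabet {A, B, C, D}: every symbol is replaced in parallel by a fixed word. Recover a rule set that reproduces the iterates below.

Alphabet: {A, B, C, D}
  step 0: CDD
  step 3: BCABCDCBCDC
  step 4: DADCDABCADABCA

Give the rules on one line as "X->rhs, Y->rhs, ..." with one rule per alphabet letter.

  step 3 ⇒ step 4: BCABCDCBCDC ⇒ D·A·DC·D·A·BC·A·D·A·BC·A
    A ↦ DC
    B ↦ D
    C ↦ A
    D ↦ BC

A->DC, B->D, C->A, D->BC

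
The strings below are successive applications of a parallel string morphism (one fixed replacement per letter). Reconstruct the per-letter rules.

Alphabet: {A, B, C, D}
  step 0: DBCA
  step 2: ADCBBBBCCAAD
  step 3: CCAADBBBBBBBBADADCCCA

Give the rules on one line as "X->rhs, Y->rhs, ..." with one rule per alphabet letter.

A->C, B->BB, C->AD, D->CA

  step 2 ⇒ step 3: ADCBBBBCCAAD ⇒ C·CA·AD·BB·BB·BB·BB·AD·AD·C·C·CA
    A ↦ C
    B ↦ BB
    C ↦ AD
    D ↦ CA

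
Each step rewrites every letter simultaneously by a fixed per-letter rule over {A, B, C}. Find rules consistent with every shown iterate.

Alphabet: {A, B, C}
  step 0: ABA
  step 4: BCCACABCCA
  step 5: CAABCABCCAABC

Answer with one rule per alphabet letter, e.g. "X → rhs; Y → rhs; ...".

A->BC, B->C, C->A

  step 4 ⇒ step 5: BCCACABCCA ⇒ C·A·A·BC·A·BC·C·A·A·BC
    A ↦ BC
    B ↦ C
    C ↦ A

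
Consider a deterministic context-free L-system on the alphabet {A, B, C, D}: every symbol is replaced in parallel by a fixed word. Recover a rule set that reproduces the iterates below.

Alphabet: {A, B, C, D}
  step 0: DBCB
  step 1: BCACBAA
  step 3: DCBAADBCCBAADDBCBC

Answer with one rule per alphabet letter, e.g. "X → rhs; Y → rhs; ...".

  step 0 ⇒ step 1: DBCB ⇒ BC·A·CBA·A
    B ↦ A
    C ↦ CBA
    D ↦ BC
    A ↦ D  (constrained at step 1)

A->D, B->A, C->CBA, D->BC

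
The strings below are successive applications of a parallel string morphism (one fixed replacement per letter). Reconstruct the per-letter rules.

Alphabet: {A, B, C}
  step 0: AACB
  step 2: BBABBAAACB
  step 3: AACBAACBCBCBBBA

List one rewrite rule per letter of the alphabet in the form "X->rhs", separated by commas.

  step 2 ⇒ step 3: BBABBAAACB ⇒ A·A·CB·A·A·CB·CB·CB·BB·A
    A ↦ CB
    B ↦ A
    C ↦ BB

A->CB, B->A, C->BB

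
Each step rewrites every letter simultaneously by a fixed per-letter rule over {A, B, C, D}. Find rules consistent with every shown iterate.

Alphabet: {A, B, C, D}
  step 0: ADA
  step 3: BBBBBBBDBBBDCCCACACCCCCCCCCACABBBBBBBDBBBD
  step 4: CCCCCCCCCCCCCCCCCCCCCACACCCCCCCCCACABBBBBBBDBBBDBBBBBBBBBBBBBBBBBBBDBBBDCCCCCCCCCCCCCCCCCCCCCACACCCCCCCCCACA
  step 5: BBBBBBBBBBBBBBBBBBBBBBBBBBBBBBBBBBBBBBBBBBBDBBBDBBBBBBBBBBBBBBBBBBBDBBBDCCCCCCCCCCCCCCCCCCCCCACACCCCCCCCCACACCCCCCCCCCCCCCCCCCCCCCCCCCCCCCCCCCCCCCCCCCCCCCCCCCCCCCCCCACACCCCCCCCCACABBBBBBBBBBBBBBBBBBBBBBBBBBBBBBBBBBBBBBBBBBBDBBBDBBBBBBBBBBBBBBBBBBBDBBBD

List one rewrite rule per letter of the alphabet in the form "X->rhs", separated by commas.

A->BD, B->CCC, C->BB, D->ACA

  step 4 ⇒ step 5: CCCCCCCCCCCCCCCCCCCCCACACCCCCCCCCACABBBBBBBDBBBDBBBBBBBBBBBBBBBBBBBDBBBDCCCCCCCCCCCCCCCCCCCCCACACCCCCCCCCACA ⇒ BB·BB·BB·BB·BB·BB·BB·BB·BB·BB·BB·BB·BB·BB·BB·BB·BB·BB·BB·BB·BB·BD·BB·BD·BB·BB·BB·BB·BB·BB·BB·BB·BB·BD·BB·BD·CCC·CCC·CCC·CCC·CCC·CCC·CCC·ACA·CCC·CCC·CCC·ACA·CCC·CCC·CCC·CCC·CCC·CCC·CCC·CCC·CCC·CCC·CCC·CCC·CCC·CCC·CCC·CCC·CCC·CCC·CCC·ACA·CCC·CCC·CCC·ACA·BB·BB·BB·BB·BB·BB·BB·BB·BB·BB·BB·BB·BB·BB·BB·BB·BB·BB·BB·BB·BB·BD·BB·BD·BB·BB·BB·BB·BB·BB·BB·BB·BB·BD·BB·BD
    A ↦ BD
    B ↦ CCC
    C ↦ BB
    D ↦ ACA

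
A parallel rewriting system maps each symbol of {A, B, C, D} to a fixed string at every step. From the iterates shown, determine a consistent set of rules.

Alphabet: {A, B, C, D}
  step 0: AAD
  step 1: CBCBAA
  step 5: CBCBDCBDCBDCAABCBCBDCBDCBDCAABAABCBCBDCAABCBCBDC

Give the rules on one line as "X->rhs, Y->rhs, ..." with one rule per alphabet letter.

  step 0 ⇒ step 1: AAD ⇒ CB·CB·AA
    A ↦ CB
    D ↦ AA
    B ↦ DC  (constrained at step 1)
    C ↦ B  (constrained at step 1)

A->CB, B->DC, C->B, D->AA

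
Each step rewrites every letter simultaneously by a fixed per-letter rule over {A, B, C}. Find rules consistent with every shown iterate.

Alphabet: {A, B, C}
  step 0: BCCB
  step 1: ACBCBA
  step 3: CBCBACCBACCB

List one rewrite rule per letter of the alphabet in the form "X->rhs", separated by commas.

  step 0 ⇒ step 1: BCCB ⇒ A·CB·CB·A
    B ↦ A
    C ↦ CB
    A ↦ C  (constrained at step 1)

A->C, B->A, C->CB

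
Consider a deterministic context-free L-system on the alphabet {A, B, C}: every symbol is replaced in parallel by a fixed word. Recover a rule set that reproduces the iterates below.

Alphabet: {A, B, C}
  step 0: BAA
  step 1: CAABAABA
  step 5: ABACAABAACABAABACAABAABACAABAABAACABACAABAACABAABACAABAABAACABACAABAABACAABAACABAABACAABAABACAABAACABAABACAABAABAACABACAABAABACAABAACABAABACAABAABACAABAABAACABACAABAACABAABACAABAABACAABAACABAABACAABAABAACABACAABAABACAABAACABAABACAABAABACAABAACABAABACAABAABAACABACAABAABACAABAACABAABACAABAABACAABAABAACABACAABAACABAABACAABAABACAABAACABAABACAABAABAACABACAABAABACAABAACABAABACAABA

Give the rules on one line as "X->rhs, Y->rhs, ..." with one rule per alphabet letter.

  step 0 ⇒ step 1: BAA ⇒ CA·ABA·ABA
    A ↦ ABA
    B ↦ CA
    C ↦ AC  (constrained at step 1)

A->ABA, B->CA, C->AC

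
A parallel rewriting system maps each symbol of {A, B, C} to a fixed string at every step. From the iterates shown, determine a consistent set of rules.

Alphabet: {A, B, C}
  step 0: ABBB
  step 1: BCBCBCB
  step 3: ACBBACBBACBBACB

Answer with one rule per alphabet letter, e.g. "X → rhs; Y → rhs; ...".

  step 0 ⇒ step 1: ABBB ⇒ B·CB·CB·CB
    A ↦ B
    B ↦ CB
    C ↦ A  (constrained at step 1)

A->B, B->CB, C->A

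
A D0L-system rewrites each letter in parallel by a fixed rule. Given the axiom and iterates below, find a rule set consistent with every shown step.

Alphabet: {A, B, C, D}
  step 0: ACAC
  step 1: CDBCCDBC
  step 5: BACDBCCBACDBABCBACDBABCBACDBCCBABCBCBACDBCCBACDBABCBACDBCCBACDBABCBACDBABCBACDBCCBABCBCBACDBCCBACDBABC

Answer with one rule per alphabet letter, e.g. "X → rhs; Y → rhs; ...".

A->CD, B->BA, C->BC, D->C

  step 0 ⇒ step 1: ACAC ⇒ CD·BC·CD·BC
    A ↦ CD
    C ↦ BC
    B ↦ BA  (constrained at step 1)
    D ↦ C  (constrained at step 1)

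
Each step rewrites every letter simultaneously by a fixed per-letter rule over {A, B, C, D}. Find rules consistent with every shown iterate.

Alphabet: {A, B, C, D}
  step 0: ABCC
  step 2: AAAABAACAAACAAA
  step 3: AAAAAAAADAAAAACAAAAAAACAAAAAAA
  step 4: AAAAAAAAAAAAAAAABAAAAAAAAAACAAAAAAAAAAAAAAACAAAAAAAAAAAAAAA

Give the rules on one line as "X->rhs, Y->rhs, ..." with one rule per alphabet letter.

  step 3 ⇒ step 4: AAAAAAAADAAAAACAAAAAAACAAAAAAA ⇒ AA·AA·AA·AA·AA·AA·AA·AA·B·AA·AA·AA·AA·AA·CA·AA·AA·AA·AA·AA·AA·AA·CA·AA·AA·AA·AA·AA·AA·AA
    A ↦ AA
    C ↦ CA
    D ↦ B
  step 2 ⇒ step 3: AAAABAACAAACAAA ⇒ AA·AA·AA·AA·DA·AA·AA·CA·AA·AA·AA·CA·AA·AA·AA
    B ↦ DA

A->AA, B->DA, C->CA, D->B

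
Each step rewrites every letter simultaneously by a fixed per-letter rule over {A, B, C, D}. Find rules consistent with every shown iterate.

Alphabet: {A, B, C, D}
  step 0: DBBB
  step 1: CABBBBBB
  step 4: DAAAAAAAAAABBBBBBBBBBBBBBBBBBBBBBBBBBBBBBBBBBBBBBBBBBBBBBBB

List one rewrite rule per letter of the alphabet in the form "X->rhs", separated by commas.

A->AA, B->BB, C->D, D->CA

  step 0 ⇒ step 1: DBBB ⇒ CA·BB·BB·BB
    B ↦ BB
    D ↦ CA
    A ↦ AA  (constrained at step 1)
    C ↦ D  (constrained at step 1)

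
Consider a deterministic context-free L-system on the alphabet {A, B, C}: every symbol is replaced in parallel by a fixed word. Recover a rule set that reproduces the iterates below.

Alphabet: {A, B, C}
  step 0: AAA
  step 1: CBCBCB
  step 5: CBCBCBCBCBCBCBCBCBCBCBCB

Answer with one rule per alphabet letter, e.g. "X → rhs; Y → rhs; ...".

  step 0 ⇒ step 1: AAA ⇒ CB·CB·CB
    A ↦ CB
    B ↦ A  (constrained at step 1)
    C ↦ A  (constrained at step 1)

A->CB, B->A, C->A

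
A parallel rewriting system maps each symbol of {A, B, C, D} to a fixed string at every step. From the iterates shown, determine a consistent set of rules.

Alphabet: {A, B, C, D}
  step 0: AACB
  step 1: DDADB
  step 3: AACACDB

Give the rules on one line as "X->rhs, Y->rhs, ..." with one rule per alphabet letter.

  step 0 ⇒ step 1: AACB ⇒ D·D·A·DB
    A ↦ D
    B ↦ DB
    C ↦ A
    D ↦ C  (constrained at step 1)

A->D, B->DB, C->A, D->C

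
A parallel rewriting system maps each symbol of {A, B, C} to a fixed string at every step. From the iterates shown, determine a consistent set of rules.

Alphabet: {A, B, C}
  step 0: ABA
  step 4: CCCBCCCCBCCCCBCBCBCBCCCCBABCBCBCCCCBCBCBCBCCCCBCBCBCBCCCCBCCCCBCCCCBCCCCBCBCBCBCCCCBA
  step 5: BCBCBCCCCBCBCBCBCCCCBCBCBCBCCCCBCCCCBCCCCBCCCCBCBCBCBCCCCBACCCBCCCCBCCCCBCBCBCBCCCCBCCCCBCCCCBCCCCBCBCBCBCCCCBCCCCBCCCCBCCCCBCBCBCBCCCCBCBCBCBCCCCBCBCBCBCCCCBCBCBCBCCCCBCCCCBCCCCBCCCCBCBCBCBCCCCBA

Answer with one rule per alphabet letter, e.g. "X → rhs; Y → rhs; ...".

A->BA, B->CCC, C->BC

  step 4 ⇒ step 5: CCCBCCCCBCCCCBCBCBCBCCCCBABCBCBCCCCBCBCBCBCCCCBCBCBCBCCCCBCCCCBCCCCBCCCCBCBCBCBCCCCBA ⇒ BC·BC·BC·CCC·BC·BC·BC·BC·CCC·BC·BC·BC·BC·CCC·BC·CCC·BC·CCC·BC·CCC·BC·BC·BC·BC·CCC·BA·CCC·BC·CCC·BC·CCC·BC·BC·BC·BC·CCC·BC·CCC·BC·CCC·BC·CCC·BC·BC·BC·BC·CCC·BC·CCC·BC·CCC·BC·CCC·BC·BC·BC·BC·CCC·BC·BC·BC·BC·CCC·BC·BC·BC·BC·CCC·BC·BC·BC·BC·CCC·BC·CCC·BC·CCC·BC·CCC·BC·BC·BC·BC·CCC·BA
    A ↦ BA
    B ↦ CCC
    C ↦ BC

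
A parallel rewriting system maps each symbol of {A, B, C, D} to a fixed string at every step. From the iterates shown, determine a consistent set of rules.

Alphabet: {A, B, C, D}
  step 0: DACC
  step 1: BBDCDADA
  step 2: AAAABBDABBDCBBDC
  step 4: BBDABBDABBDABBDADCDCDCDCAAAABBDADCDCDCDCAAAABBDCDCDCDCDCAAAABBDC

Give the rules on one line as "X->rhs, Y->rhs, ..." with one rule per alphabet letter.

A->DC, B->AA, C->DA, D->BB

  step 1 ⇒ step 2: BBDCDADA ⇒ AA·AA·BB·DA·BB·DC·BB·DC
    A ↦ DC
    B ↦ AA
    C ↦ DA
    D ↦ BB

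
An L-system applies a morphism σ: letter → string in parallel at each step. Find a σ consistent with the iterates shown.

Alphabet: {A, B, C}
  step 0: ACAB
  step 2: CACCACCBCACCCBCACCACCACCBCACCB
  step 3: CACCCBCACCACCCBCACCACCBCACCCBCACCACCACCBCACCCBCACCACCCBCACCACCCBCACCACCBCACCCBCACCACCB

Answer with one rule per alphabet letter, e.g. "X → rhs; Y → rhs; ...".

A->CCB, B->CB, C->CAC

  step 2 ⇒ step 3: CACCACCBCACCCBCACCACCACCBCACCB ⇒ CAC·CCB·CAC·CAC·CCB·CAC·CAC·CB·CAC·CCB·CAC·CAC·CAC·CB·CAC·CCB·CAC·CAC·CCB·CAC·CAC·CCB·CAC·CAC·CB·CAC·CCB·CAC·CAC·CB
    A ↦ CCB
    B ↦ CB
    C ↦ CAC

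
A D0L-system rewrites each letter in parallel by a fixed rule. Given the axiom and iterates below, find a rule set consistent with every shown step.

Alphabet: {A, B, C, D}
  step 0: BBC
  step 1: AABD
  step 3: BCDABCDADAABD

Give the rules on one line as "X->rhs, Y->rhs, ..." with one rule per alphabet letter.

  step 0 ⇒ step 1: BBC ⇒ A·A·BD
    B ↦ A
    C ↦ BD
    A ↦ DA  (constrained at step 1)
    D ↦ BC  (constrained at step 1)

A->DA, B->A, C->BD, D->BC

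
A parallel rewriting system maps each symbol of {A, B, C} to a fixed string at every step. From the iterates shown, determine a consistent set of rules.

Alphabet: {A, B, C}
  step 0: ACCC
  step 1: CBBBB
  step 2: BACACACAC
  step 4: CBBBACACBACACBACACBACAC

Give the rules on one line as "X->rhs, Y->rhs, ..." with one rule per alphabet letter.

A->CB, B->AC, C->B

  step 1 ⇒ step 2: CBBBB ⇒ B·AC·AC·AC·AC
    B ↦ AC
    C ↦ B
  step 0 ⇒ step 1: ACCC ⇒ CB·B·B·B
    A ↦ CB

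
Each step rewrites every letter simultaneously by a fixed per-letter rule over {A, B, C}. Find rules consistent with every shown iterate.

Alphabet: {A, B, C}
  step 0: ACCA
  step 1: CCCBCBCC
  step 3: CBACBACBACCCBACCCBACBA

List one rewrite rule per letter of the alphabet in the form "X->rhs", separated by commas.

  step 0 ⇒ step 1: ACCA ⇒ CC·CB·CB·CC
    A ↦ CC
    C ↦ CB
    B ↦ A  (constrained at step 1)

A->CC, B->A, C->CB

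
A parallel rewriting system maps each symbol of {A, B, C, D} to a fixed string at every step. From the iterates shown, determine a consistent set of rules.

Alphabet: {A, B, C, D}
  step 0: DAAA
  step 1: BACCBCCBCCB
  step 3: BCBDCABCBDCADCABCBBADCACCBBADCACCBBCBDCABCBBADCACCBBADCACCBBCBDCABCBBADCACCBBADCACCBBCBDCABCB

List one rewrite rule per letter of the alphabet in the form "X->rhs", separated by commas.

  step 0 ⇒ step 1: DAAA ⇒ BA·CCB·CCB·CCB
    A ↦ CCB
    D ↦ BA
    B ↦ BCB  (constrained at step 1)
    C ↦ DCA  (constrained at step 1)

A->CCB, B->BCB, C->DCA, D->BA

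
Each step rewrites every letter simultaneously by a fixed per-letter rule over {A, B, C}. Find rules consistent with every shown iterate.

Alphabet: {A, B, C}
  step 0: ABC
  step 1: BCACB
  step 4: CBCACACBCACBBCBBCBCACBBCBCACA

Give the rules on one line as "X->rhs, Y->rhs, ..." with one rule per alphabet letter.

A->B, B->CA, C->CB

  step 0 ⇒ step 1: ABC ⇒ B·CA·CB
    A ↦ B
    B ↦ CA
    C ↦ CB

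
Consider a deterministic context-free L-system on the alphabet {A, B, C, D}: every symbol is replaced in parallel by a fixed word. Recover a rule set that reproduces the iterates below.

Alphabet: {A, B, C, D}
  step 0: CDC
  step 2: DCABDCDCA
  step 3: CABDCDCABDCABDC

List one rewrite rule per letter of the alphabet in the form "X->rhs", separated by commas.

  step 2 ⇒ step 3: DCABDCDCA ⇒ CA·BD·C·D·CA·BD·CA·BD·C
    A ↦ C
    B ↦ D
    C ↦ BD
    D ↦ CA

A->C, B->D, C->BD, D->CA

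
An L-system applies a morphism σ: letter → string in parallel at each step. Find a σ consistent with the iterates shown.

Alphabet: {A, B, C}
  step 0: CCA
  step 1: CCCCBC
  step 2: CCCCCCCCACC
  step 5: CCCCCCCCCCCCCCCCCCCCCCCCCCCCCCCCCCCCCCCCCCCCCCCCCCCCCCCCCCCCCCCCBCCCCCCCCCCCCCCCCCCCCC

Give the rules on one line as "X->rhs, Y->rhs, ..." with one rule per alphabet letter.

  step 1 ⇒ step 2: CCCCBC ⇒ CC·CC·CC·CC·A·CC
    B ↦ A
    C ↦ CC
  step 0 ⇒ step 1: CCA ⇒ CC·CC·BC
    A ↦ BC

A->BC, B->A, C->CC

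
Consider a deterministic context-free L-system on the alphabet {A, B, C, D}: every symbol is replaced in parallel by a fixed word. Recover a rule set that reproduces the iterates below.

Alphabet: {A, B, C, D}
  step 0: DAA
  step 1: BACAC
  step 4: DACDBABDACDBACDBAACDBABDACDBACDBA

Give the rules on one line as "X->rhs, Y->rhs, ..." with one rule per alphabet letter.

  step 0 ⇒ step 1: DAA ⇒ B·AC·AC
    A ↦ AC
    D ↦ B
    B ↦ D  (constrained at step 1)
    C ↦ DBA  (constrained at step 1)

A->AC, B->D, C->DBA, D->B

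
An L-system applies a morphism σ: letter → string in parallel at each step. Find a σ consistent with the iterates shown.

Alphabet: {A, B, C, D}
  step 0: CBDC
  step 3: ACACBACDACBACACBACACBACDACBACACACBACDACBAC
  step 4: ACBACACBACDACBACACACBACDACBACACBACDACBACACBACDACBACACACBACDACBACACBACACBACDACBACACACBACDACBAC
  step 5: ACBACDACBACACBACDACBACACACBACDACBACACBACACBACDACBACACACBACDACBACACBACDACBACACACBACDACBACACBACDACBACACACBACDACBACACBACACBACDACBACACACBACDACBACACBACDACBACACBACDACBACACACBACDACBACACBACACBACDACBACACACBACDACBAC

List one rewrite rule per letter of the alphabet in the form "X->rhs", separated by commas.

A->AC, B->D, C->BAC, D->AC

  step 4 ⇒ step 5: ACBACACBACDACBACACACBACDACBACACBACDACBACACBACDACBACACACBACDACBACACBACACBACDACBACACACBACDACBAC ⇒ AC·BAC·D·AC·BAC·AC·BAC·D·AC·BAC·AC·AC·BAC·D·AC·BAC·AC·BAC·AC·BAC·D·AC·BAC·AC·AC·BAC·D·AC·BAC·AC·BAC·D·AC·BAC·AC·AC·BAC·D·AC·BAC·AC·BAC·D·AC·BAC·AC·AC·BAC·D·AC·BAC·AC·BAC·AC·BAC·D·AC·BAC·AC·AC·BAC·D·AC·BAC·AC·BAC·D·AC·BAC·AC·BAC·D·AC·BAC·AC·AC·BAC·D·AC·BAC·AC·BAC·AC·BAC·D·AC·BAC·AC·AC·BAC·D·AC·BAC
    A ↦ AC
    B ↦ D
    C ↦ BAC
    D ↦ AC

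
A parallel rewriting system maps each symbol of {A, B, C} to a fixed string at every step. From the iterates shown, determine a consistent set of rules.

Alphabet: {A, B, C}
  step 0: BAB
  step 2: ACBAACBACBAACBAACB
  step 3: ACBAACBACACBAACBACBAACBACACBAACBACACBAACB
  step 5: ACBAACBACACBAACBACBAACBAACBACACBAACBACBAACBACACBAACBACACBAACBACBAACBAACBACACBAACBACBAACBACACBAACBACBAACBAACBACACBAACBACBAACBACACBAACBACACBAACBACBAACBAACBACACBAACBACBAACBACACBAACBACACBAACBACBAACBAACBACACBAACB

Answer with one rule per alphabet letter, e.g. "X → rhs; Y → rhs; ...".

A->AC, B->ACB, C->BA

  step 2 ⇒ step 3: ACBAACBACBAACBAACB ⇒ AC·BA·ACB·AC·AC·BA·ACB·AC·BA·ACB·AC·AC·BA·ACB·AC·AC·BA·ACB
    A ↦ AC
    B ↦ ACB
    C ↦ BA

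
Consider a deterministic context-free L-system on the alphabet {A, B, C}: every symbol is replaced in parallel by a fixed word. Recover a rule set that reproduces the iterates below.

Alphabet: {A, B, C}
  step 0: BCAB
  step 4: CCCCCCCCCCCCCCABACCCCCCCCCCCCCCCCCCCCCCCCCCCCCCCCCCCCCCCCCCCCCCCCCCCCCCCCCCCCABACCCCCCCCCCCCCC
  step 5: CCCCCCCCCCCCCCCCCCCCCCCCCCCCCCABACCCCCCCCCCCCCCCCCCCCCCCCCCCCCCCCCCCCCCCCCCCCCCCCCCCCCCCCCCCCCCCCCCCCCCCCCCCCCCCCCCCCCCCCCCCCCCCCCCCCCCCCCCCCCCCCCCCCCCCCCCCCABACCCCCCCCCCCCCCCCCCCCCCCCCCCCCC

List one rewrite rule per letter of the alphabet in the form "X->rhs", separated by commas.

  step 4 ⇒ step 5: CCCCCCCCCCCCCCABACCCCCCCCCCCCCCCCCCCCCCCCCCCCCCCCCCCCCCCCCCCCCCCCCCCCCCCCCCCCABACCCCCCCCCCCCCC ⇒ CC·CC·CC·CC·CC·CC·CC·CC·CC·CC·CC·CC·CC·CC·CC·ABA·CC·CC·CC·CC·CC·CC·CC·CC·CC·CC·CC·CC·CC·CC·CC·CC·CC·CC·CC·CC·CC·CC·CC·CC·CC·CC·CC·CC·CC·CC·CC·CC·CC·CC·CC·CC·CC·CC·CC·CC·CC·CC·CC·CC·CC·CC·CC·CC·CC·CC·CC·CC·CC·CC·CC·CC·CC·CC·CC·CC·CC·CC·ABA·CC·CC·CC·CC·CC·CC·CC·CC·CC·CC·CC·CC·CC·CC·CC
    A ↦ CC
    B ↦ ABA
    C ↦ CC

A->CC, B->ABA, C->CC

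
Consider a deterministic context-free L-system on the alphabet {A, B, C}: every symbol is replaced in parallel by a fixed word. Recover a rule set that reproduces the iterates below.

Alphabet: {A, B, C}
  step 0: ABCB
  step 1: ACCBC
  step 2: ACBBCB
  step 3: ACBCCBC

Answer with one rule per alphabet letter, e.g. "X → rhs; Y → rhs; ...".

  step 2 ⇒ step 3: ACBBCB ⇒ AC·B·C·C·B·C
    A ↦ AC
    B ↦ C
    C ↦ B

A->AC, B->C, C->B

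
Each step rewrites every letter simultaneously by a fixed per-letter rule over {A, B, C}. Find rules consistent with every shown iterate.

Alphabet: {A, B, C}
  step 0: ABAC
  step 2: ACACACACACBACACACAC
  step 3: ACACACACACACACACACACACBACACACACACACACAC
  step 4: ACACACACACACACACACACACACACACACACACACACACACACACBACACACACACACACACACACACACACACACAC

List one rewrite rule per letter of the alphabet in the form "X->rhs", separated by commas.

A->AC, B->ACB, C->AC

  step 3 ⇒ step 4: ACACACACACACACACACACACBACACACACACACACAC ⇒ AC·AC·AC·AC·AC·AC·AC·AC·AC·AC·AC·AC·AC·AC·AC·AC·AC·AC·AC·AC·AC·AC·ACB·AC·AC·AC·AC·AC·AC·AC·AC·AC·AC·AC·AC·AC·AC·AC·AC
    A ↦ AC
    B ↦ ACB
    C ↦ AC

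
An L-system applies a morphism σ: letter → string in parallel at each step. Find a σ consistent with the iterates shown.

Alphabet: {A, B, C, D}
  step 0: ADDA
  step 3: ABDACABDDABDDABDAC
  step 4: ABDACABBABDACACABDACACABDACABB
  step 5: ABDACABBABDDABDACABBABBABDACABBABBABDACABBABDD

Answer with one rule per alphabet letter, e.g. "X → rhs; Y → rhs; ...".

A->AB, B->D, C->B, D->AC

  step 4 ⇒ step 5: ABDACABBABDACACABDACACABDACABB ⇒ AB·D·AC·AB·B·AB·D·D·AB·D·AC·AB·B·AB·B·AB·D·AC·AB·B·AB·B·AB·D·AC·AB·B·AB·D·D
    A ↦ AB
    B ↦ D
    C ↦ B
    D ↦ AC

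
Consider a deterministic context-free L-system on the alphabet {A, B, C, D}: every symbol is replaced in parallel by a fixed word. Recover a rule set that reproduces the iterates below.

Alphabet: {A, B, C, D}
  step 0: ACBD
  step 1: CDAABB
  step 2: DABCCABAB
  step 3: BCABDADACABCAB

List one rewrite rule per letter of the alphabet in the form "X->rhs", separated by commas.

  step 2 ⇒ step 3: DABCCABAB ⇒ B·C·AB·DA·DA·C·AB·C·AB
    A ↦ C
    B ↦ AB
    C ↦ DA
    D ↦ B

A->C, B->AB, C->DA, D->B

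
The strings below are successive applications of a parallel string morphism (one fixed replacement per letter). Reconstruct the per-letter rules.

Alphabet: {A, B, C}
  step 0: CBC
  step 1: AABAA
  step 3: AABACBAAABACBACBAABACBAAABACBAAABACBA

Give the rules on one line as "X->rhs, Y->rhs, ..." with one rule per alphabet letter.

A->CBA, B->ABA, C->A

  step 0 ⇒ step 1: CBC ⇒ A·ABA·A
    B ↦ ABA
    C ↦ A
    A ↦ CBA  (constrained at step 1)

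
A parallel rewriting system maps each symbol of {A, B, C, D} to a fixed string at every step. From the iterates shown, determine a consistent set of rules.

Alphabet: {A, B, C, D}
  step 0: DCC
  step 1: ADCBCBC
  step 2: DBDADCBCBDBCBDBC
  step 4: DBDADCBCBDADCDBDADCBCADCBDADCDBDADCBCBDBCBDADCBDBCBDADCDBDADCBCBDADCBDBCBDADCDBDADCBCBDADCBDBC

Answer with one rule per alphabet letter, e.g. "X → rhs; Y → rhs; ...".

  step 1 ⇒ step 2: ADCBCBC ⇒ DBD·ADC·BC·BD·BC·BD·BC
    A ↦ DBD
    B ↦ BD
    C ↦ BC
    D ↦ ADC

A->DBD, B->BD, C->BC, D->ADC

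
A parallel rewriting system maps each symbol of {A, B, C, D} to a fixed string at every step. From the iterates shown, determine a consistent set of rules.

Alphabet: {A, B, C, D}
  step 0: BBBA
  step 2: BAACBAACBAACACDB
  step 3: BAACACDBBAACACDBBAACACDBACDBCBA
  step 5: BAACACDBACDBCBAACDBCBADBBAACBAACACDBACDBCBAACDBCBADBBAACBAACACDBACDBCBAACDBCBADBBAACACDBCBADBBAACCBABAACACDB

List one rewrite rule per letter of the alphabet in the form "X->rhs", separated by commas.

  step 2 ⇒ step 3: BAACBAACBAACACDB ⇒ BA·AC·AC·DB·BA·AC·AC·DB·BA·AC·AC·DB·AC·DB·C·BA
    A ↦ AC
    B ↦ BA
    C ↦ DB
    D ↦ C

A->AC, B->BA, C->DB, D->C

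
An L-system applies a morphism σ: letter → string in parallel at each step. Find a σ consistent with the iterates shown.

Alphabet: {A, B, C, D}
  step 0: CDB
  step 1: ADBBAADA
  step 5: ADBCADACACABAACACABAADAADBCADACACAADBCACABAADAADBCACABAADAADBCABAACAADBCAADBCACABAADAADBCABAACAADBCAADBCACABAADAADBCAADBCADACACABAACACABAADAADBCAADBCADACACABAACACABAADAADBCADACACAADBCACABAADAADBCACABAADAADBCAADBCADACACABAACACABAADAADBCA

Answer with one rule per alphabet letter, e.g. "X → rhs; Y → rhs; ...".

  step 0 ⇒ step 1: CDB ⇒ ADB·BAA·DA
    B ↦ DA
    C ↦ ADB
    D ↦ BAA
    A ↦ CA  (constrained at step 1)

A->CA, B->DA, C->ADB, D->BAA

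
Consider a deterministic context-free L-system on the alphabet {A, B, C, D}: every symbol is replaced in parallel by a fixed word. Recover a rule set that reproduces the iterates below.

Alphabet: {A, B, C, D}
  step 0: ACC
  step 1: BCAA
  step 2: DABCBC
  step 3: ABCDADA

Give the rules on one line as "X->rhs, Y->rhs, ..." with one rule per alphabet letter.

A->BC, B->D, C->A, D->A

  step 2 ⇒ step 3: DABCBC ⇒ A·BC·D·A·D·A
    A ↦ BC
    B ↦ D
    C ↦ A
    D ↦ A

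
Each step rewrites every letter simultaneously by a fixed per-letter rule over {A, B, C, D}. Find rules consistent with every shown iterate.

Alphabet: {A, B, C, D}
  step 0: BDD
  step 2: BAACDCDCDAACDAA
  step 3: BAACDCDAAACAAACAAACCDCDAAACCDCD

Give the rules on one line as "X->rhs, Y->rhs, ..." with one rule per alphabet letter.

A->CD, B->BAA, C->AA, D->AC

  step 2 ⇒ step 3: BAACDCDCDAACDAA ⇒ BAA·CD·CD·AA·AC·AA·AC·AA·AC·CD·CD·AA·AC·CD·CD
    A ↦ CD
    B ↦ BAA
    C ↦ AA
    D ↦ AC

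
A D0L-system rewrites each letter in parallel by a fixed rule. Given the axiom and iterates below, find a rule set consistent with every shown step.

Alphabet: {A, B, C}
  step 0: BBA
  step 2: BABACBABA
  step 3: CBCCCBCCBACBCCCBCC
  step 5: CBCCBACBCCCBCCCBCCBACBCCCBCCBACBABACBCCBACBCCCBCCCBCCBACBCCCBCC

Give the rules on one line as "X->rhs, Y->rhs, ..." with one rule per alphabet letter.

A->BCC, B->C, C->BA

  step 2 ⇒ step 3: BABACBABA ⇒ C·BCC·C·BCC·BA·C·BCC·C·BCC
    A ↦ BCC
    B ↦ C
    C ↦ BA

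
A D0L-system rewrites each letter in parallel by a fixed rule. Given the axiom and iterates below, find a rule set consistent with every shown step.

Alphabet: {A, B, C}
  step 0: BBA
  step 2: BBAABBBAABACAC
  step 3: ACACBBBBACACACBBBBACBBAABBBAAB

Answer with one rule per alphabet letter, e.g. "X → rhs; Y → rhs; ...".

  step 2 ⇒ step 3: BBAABBBAABACAC ⇒ AC·AC·BB·BB·AC·AC·AC·BB·BB·AC·BB·AAB·BB·AAB
    A ↦ BB
    B ↦ AC
    C ↦ AAB

A->BB, B->AC, C->AAB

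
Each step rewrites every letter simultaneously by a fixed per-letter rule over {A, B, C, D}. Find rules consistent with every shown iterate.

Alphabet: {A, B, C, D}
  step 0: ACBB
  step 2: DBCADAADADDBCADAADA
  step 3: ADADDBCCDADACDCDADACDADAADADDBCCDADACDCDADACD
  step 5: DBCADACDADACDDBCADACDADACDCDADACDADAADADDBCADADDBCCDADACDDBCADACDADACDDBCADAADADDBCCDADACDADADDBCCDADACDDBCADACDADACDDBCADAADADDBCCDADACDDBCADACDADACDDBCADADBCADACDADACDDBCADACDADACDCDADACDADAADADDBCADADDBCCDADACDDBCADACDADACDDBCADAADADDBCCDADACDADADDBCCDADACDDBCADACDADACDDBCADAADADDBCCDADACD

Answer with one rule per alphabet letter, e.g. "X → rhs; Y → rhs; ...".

A->CD, B->D, C->DBC, D->ADA

  step 2 ⇒ step 3: DBCADAADADDBCADAADA ⇒ ADA·D·DBC·CD·ADA·CD·CD·ADA·CD·ADA·ADA·D·DBC·CD·ADA·CD·CD·ADA·CD
    A ↦ CD
    B ↦ D
    C ↦ DBC
    D ↦ ADA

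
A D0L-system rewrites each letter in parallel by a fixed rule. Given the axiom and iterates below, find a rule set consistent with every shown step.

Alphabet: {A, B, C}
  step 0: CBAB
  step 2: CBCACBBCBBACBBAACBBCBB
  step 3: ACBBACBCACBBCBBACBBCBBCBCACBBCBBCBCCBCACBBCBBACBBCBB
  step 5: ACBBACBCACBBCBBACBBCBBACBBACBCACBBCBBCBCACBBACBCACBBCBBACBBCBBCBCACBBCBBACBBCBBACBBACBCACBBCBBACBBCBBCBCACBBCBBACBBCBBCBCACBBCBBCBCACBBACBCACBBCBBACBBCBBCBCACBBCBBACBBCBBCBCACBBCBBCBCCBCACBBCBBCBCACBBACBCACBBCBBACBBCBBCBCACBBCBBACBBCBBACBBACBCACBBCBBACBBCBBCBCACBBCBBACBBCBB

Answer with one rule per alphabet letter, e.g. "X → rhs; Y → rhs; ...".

A->CBC, B->CBB, C->A

  step 2 ⇒ step 3: CBCACBBCBBACBBAACBBCBB ⇒ A·CBB·A·CBC·A·CBB·CBB·A·CBB·CBB·CBC·A·CBB·CBB·CBC·CBC·A·CBB·CBB·A·CBB·CBB
    A ↦ CBC
    B ↦ CBB
    C ↦ A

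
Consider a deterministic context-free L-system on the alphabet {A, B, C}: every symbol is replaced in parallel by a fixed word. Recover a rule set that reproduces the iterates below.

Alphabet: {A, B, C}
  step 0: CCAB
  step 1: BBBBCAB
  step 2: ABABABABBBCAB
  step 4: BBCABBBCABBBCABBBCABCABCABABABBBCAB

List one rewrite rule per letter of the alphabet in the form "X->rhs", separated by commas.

A->C, B->AB, C->BB

  step 1 ⇒ step 2: BBBBCAB ⇒ AB·AB·AB·AB·BB·C·AB
    A ↦ C
    B ↦ AB
    C ↦ BB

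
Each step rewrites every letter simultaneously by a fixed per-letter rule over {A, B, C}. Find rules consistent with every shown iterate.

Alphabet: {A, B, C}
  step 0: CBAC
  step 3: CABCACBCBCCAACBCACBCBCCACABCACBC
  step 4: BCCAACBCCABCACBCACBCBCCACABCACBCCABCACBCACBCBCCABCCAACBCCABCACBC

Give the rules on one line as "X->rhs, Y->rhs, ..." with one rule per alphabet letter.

  step 3 ⇒ step 4: CABCACBCBCCAACBCACBCBCCACABCACBC ⇒ BC·CA·AC·BC·CA·BC·AC·BC·AC·BC·BC·CA·CA·BC·AC·BC·CA·BC·AC·BC·AC·BC·BC·CA·BC·CA·AC·BC·CA·BC·AC·BC
    A ↦ CA
    B ↦ AC
    C ↦ BC

A->CA, B->AC, C->BC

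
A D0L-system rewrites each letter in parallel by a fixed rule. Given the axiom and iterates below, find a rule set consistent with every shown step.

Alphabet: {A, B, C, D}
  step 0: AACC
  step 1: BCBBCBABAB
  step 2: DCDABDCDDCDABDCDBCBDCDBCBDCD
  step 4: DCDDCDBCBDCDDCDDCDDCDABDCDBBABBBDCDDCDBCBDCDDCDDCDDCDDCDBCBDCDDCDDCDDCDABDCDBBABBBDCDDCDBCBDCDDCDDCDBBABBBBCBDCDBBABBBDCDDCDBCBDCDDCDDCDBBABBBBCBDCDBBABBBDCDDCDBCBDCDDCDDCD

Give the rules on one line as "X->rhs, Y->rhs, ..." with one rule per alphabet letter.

  step 1 ⇒ step 2: BCBBCBABAB ⇒ DCD·AB·DCD·DCD·AB·DCD·BCB·DCD·BCB·DCD
    A ↦ BCB
    B ↦ DCD
    C ↦ AB
    D ↦ BB  (constrained at step 2)

A->BCB, B->DCD, C->AB, D->BB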